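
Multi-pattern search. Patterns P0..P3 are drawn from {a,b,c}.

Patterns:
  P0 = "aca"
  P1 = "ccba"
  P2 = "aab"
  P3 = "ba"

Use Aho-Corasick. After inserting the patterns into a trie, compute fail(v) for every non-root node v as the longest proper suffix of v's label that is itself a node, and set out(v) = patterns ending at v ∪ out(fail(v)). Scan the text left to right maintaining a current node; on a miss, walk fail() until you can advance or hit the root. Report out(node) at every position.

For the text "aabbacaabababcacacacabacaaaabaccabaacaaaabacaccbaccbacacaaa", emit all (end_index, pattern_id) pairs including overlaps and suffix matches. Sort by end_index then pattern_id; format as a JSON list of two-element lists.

Construct AC machine:
Trie nodes:
  0='ε' goto a→1 b→10 c→4
  1='a' goto a→8 c→2
  2='ac' goto a→3
  3='aca' goto ·  [P0 ends]
  4='c' goto c→5
  5='cc' goto b→6
  6='ccb' goto a→7
  7='ccba' goto ·  [P1 ends]
  8='aa' goto b→9
  9='aab' goto ·  [P2 ends]
  10='b' goto a→11
  11='ba' goto ·  [P3 ends]

BFS fail/out derivation:
  n1('a'): parent n0 fail=0; on 'a' 0 → fail=0;  out ∅∪∅=∅
  n4('c'): parent n0 fail=0; on 'c' 0 → fail=0;  out ∅∪∅=∅
  n10('b'): parent n0 fail=0; on 'b' 0 → fail=0;  out ∅∪∅=∅
  n2('ac'): parent n1 fail=0; on 'c' 0 → fail=4;  out ∅∪∅=∅
  n5('cc'): parent n4 fail=0; on 'c' 0 → fail=4;  out ∅∪∅=∅
  n8('aa'): parent n1 fail=0; on 'a' 0 → fail=1;  out ∅∪∅=∅
  n11('ba'): parent n10 fail=0; on 'a' 0 → fail=1;  out {3}∪∅={3}
  n3('aca'): parent n2 fail=4; on 'a' 4→0 → fail=1;  out {0}∪∅={0}
  n6('ccb'): parent n5 fail=4; on 'b' 4→0 → fail=10;  out ∅∪∅=∅
  n9('aab'): parent n8 fail=1; on 'b' 1→0 → fail=10;  out {2}∪∅={2}
  n7('ccba'): parent n6 fail=10; on 'a' 10 → fail=11;  out {1}∪{3}={1,3}

Text stream:
[0] read 'a'  n0⇒n1
[1] read 'a'  n1⇒n8
[2] read 'b'  n8⇒n9  emit P2@[0:2]
[3] read 'b'  n9⇒n10 (fail-walked)
[4] read 'a'  n10⇒n11  emit P3@[3:4]
[5] read 'c'  n11⇒n2 (fail-walked)
[6] read 'a'  n2⇒n3  emit P0@[4:6]
[7] read 'a'  n3⇒n8 (fail-walked)
[8] read 'b'  n8⇒n9  emit P2@[6:8]
[9] read 'a'  n9⇒n11 (fail-walked)  emit P3@[8:9]
[10] read 'b'  n11⇒n10 (fail-walked)
[11] read 'a'  n10⇒n11  emit P3@[10:11]
[12] read 'b'  n11⇒n10 (fail-walked)
[13] read 'c'  n10⇒n4 (fail-walked)
[14] read 'a'  n4⇒n1 (fail-walked)
[15] read 'c'  n1⇒n2
[16] read 'a'  n2⇒n3  emit P0@[14:16]
[17] read 'c'  n3⇒n2 (fail-walked)
[18] read 'a'  n2⇒n3  emit P0@[16:18]
[19] read 'c'  n3⇒n2 (fail-walked)
[20] read 'a'  n2⇒n3  emit P0@[18:20]
[21] read 'b'  n3⇒n10 (fail-walked)
[22] read 'a'  n10⇒n11  emit P3@[21:22]
[23] read 'c'  n11⇒n2 (fail-walked)
[24] read 'a'  n2⇒n3  emit P0@[22:24]
[25] read 'a'  n3⇒n8 (fail-walked)
[26] read 'a'  n8⇒n8 (fail-walked)
[27] read 'a'  n8⇒n8 (fail-walked)
[28] read 'b'  n8⇒n9  emit P2@[26:28]
[29] read 'a'  n9⇒n11 (fail-walked)  emit P3@[28:29]
[30] read 'c'  n11⇒n2 (fail-walked)
[31] read 'c'  n2⇒n5 (fail-walked)
[32] read 'a'  n5⇒n1 (fail-walked)
[33] read 'b'  n1⇒n10 (fail-walked)
[34] read 'a'  n10⇒n11  emit P3@[33:34]
[35] read 'a'  n11⇒n8 (fail-walked)
[36] read 'c'  n8⇒n2 (fail-walked)
[37] read 'a'  n2⇒n3  emit P0@[35:37]
[38] read 'a'  n3⇒n8 (fail-walked)
[39] read 'a'  n8⇒n8 (fail-walked)
[40] read 'a'  n8⇒n8 (fail-walked)
[41] read 'b'  n8⇒n9  emit P2@[39:41]
[42] read 'a'  n9⇒n11 (fail-walked)  emit P3@[41:42]
[43] read 'c'  n11⇒n2 (fail-walked)
[44] read 'a'  n2⇒n3  emit P0@[42:44]
[45] read 'c'  n3⇒n2 (fail-walked)
[46] read 'c'  n2⇒n5 (fail-walked)
[47] read 'b'  n5⇒n6
[48] read 'a'  n6⇒n7  emit P1@[45:48],P3@[47:48]
[49] read 'c'  n7⇒n2 (fail-walked)
[50] read 'c'  n2⇒n5 (fail-walked)
[51] read 'b'  n5⇒n6
[52] read 'a'  n6⇒n7  emit P1@[49:52],P3@[51:52]
[53] read 'c'  n7⇒n2 (fail-walked)
[54] read 'a'  n2⇒n3  emit P0@[52:54]
[55] read 'c'  n3⇒n2 (fail-walked)
[56] read 'a'  n2⇒n3  emit P0@[54:56]
[57] read 'a'  n3⇒n8 (fail-walked)
[58] read 'a'  n8⇒n8 (fail-walked)

All matches (sorted): [[2,2],[4,3],[6,0],[8,2],[9,3],[11,3],[16,0],[18,0],[20,0],[22,3],[24,0],[28,2],[29,3],[34,3],[37,0],[41,2],[42,3],[44,0],[48,1],[48,3],[52,1],[52,3],[54,0],[56,0]]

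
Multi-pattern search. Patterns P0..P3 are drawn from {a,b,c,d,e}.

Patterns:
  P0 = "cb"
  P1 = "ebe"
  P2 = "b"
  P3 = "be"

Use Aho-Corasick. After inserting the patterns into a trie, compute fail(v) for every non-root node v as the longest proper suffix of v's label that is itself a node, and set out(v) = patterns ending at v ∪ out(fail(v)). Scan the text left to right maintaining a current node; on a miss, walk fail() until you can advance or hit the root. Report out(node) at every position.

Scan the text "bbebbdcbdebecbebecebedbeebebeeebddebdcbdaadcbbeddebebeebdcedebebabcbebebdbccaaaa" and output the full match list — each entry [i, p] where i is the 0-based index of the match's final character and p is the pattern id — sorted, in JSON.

Construct AC machine:
Trie nodes:
  n0 'ε': b→6 c→1 e→3
  n1 'c': b→2
  n2 'cb': ·  [P0 ends]
  n3 'e': b→4
  n4 'eb': e→5
  n5 'ebe': ·  [P1 ends]
  n6 'b': e→7  [P2 ends]
  n7 'be': ·  [P3 ends]

Failure links (BFS by depth):
  n1('c'): parent n0 fail=0; on 'c' 0 → fail=0;  out ∅∪∅=∅
  n3('e'): parent n0 fail=0; on 'e' 0 → fail=0;  out ∅∪∅=∅
  n6('b'): parent n0 fail=0; on 'b' 0 → fail=0;  out {2}∪∅={2}
  n2('cb'): parent n1 fail=0; on 'b' 0 → fail=6;  out {0}∪{2}={0,2}
  n4('eb'): parent n3 fail=0; on 'b' 0 → fail=6;  out ∅∪{2}={2}
  n7('be'): parent n6 fail=0; on 'e' 0 → fail=3;  out {3}∪∅={3}
  n5('ebe'): parent n4 fail=6; on 'e' 6 → fail=7;  out {1}∪{3}={1,3}

Scan:
[0] read 'b'  n0⇒n6  ** P2@[0:0]
[1] read 'b'  n6⇒n6 ·f  ** P2@[1:1]
[2] read 'e'  n6⇒n7  ** P3@[1:2]
[3] read 'b'  n7⇒n4 ·f  ** P2@[3:3]
[4] read 'b'  n4⇒n6 ·f  ** P2@[4:4]
[5] read 'd'  n6⇒n0 ·f
[6] read 'c'  n0⇒n1
[7] read 'b'  n1⇒n2  ** P0@[6:7],P2@[7:7]
[8] read 'd'  n2⇒n0 ·f
[9] read 'e'  n0⇒n3
[10] read 'b'  n3⇒n4  ** P2@[10:10]
[11] read 'e'  n4⇒n5  ** P1@[9:11],P3@[10:11]
[12] read 'c'  n5⇒n1 ·f
[13] read 'b'  n1⇒n2  ** P0@[12:13],P2@[13:13]
[14] read 'e'  n2⇒n7 ·f  ** P3@[13:14]
[15] read 'b'  n7⇒n4 ·f  ** P2@[15:15]
[16] read 'e'  n4⇒n5  ** P1@[14:16],P3@[15:16]
[17] read 'c'  n5⇒n1 ·f
[18] read 'e'  n1⇒n3 ·f
[19] read 'b'  n3⇒n4  ** P2@[19:19]
[20] read 'e'  n4⇒n5  ** P1@[18:20],P3@[19:20]
[21] read 'd'  n5⇒n0 ·f
[22] read 'b'  n0⇒n6  ** P2@[22:22]
[23] read 'e'  n6⇒n7  ** P3@[22:23]
[24] read 'e'  n7⇒n3 ·f
[25] read 'b'  n3⇒n4  ** P2@[25:25]
[26] read 'e'  n4⇒n5  ** P1@[24:26],P3@[25:26]
[27] read 'b'  n5⇒n4 ·f  ** P2@[27:27]
[28] read 'e'  n4⇒n5  ** P1@[26:28],P3@[27:28]
[29] read 'e'  n5⇒n3 ·f
[30] read 'e'  n3⇒n3 ·f
[31] read 'b'  n3⇒n4  ** P2@[31:31]
[32] read 'd'  n4⇒n0 ·f
[33] read 'd'  n0⇒n0
[34] read 'e'  n0⇒n3
[35] read 'b'  n3⇒n4  ** P2@[35:35]
[36] read 'd'  n4⇒n0 ·f
[37] read 'c'  n0⇒n1
[38] read 'b'  n1⇒n2  ** P0@[37:38],P2@[38:38]
[39] read 'd'  n2⇒n0 ·f
[40] read 'a'  n0⇒n0
[41] read 'a'  n0⇒n0
[42] read 'd'  n0⇒n0
[43] read 'c'  n0⇒n1
[44] read 'b'  n1⇒n2  ** P0@[43:44],P2@[44:44]
[45] read 'b'  n2⇒n6 ·f  ** P2@[45:45]
[46] read 'e'  n6⇒n7  ** P3@[45:46]
[47] read 'd'  n7⇒n0 ·f
[48] read 'd'  n0⇒n0
[49] read 'e'  n0⇒n3
[50] read 'b'  n3⇒n4  ** P2@[50:50]
[51] read 'e'  n4⇒n5  ** P1@[49:51],P3@[50:51]
[52] read 'b'  n5⇒n4 ·f  ** P2@[52:52]
[53] read 'e'  n4⇒n5  ** P1@[51:53],P3@[52:53]
[54] read 'e'  n5⇒n3 ·f
[55] read 'b'  n3⇒n4  ** P2@[55:55]
[56] read 'd'  n4⇒n0 ·f
[57] read 'c'  n0⇒n1
[58] read 'e'  n1⇒n3 ·f
[59] read 'd'  n3⇒n0 ·f
[60] read 'e'  n0⇒n3
[61] read 'b'  n3⇒n4  ** P2@[61:61]
[62] read 'e'  n4⇒n5  ** P1@[60:62],P3@[61:62]
[63] read 'b'  n5⇒n4 ·f  ** P2@[63:63]
[64] read 'a'  n4⇒n0 ·f
[65] read 'b'  n0⇒n6  ** P2@[65:65]
[66] read 'c'  n6⇒n1 ·f
[67] read 'b'  n1⇒n2  ** P0@[66:67],P2@[67:67]
[68] read 'e'  n2⇒n7 ·f  ** P3@[67:68]
[69] read 'b'  n7⇒n4 ·f  ** P2@[69:69]
[70] read 'e'  n4⇒n5  ** P1@[68:70],P3@[69:70]
[71] read 'b'  n5⇒n4 ·f  ** P2@[71:71]
[72] read 'd'  n4⇒n0 ·f
[73] read 'b'  n0⇒n6  ** P2@[73:73]
[74] read 'c'  n6⇒n1 ·f
[75] read 'c'  n1⇒n1 ·f
[76] read 'a'  n1⇒n0 ·f
[77] read 'a'  n0⇒n0
[78] read 'a'  n0⇒n0
[79] read 'a'  n0⇒n0

All matches (sorted): [[0,2],[1,2],[2,3],[3,2],[4,2],[7,0],[7,2],[10,2],[11,1],[11,3],[13,0],[13,2],[14,3],[15,2],[16,1],[16,3],[19,2],[20,1],[20,3],[22,2],[23,3],[25,2],[26,1],[26,3],[27,2],[28,1],[28,3],[31,2],[35,2],[38,0],[38,2],[44,0],[44,2],[45,2],[46,3],[50,2],[51,1],[51,3],[52,2],[53,1],[53,3],[55,2],[61,2],[62,1],[62,3],[63,2],[65,2],[67,0],[67,2],[68,3],[69,2],[70,1],[70,3],[71,2],[73,2]]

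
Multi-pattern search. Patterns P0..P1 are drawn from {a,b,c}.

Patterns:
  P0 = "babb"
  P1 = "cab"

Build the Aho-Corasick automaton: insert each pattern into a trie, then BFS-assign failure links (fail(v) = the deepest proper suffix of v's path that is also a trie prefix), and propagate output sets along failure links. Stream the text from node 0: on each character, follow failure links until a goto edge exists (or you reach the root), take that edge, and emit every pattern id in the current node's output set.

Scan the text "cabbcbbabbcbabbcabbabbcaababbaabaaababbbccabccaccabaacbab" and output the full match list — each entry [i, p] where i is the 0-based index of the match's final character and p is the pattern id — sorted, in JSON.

Build automaton:
Trie (insert patterns):
  0='ε' goto b→1 c→5
  1='b' goto a→2
  2='ba' goto b→3
  3='bab' goto b→4
  4='babb' goto ·  [P0 ends]
  5='c' goto a→6
  6='ca' goto b→7
  7='cab' goto ·  [P1 ends]

BFS fail/out derivation:
  n1('b'): parent n0 fail=0; on 'b' 0 → fail=0;  out ∅∪∅=∅
  n5('c'): parent n0 fail=0; on 'c' 0 → fail=0;  out ∅∪∅=∅
  n2('ba'): parent n1 fail=0; on 'a' 0 → fail=0;  out ∅∪∅=∅
  n6('ca'): parent n5 fail=0; on 'a' 0 → fail=0;  out ∅∪∅=∅
  n3('bab'): parent n2 fail=0; on 'b' 0 → fail=1;  out ∅∪∅=∅
  n7('cab'): parent n6 fail=0; on 'b' 0 → fail=1;  out {1}∪∅={1}
  n4('babb'): parent n3 fail=1; on 'b' 1→0 → fail=1;  out {0}∪∅={0}

Scan:
i=0 'c': node 0→5
i=1 'a': node 5→6
i=2 'b': node 6→7  → match P1@[0:2]
i=3 'b': node 7→1 (via fail)
i=4 'c': node 1→5 (via fail)
i=5 'b': node 5→1 (via fail)
i=6 'b': node 1→1 (via fail)
i=7 'a': node 1→2
i=8 'b': node 2→3
i=9 'b': node 3→4  → match P0@[6:9]
i=10 'c': node 4→5 (via fail)
i=11 'b': node 5→1 (via fail)
i=12 'a': node 1→2
i=13 'b': node 2→3
i=14 'b': node 3→4  → match P0@[11:14]
i=15 'c': node 4→5 (via fail)
i=16 'a': node 5→6
i=17 'b': node 6→7  → match P1@[15:17]
i=18 'b': node 7→1 (via fail)
i=19 'a': node 1→2
i=20 'b': node 2→3
i=21 'b': node 3→4  → match P0@[18:21]
i=22 'c': node 4→5 (via fail)
i=23 'a': node 5→6
i=24 'a': node 6→0 (via fail)
i=25 'b': node 0→1
i=26 'a': node 1→2
i=27 'b': node 2→3
i=28 'b': node 3→4  → match P0@[25:28]
i=29 'a': node 4→2 (via fail)
i=30 'a': node 2→0 (via fail)
i=31 'b': node 0→1
i=32 'a': node 1→2
i=33 'a': node 2→0 (via fail)
i=34 'a': node 0→0
i=35 'b': node 0→1
i=36 'a': node 1→2
i=37 'b': node 2→3
i=38 'b': node 3→4  → match P0@[35:38]
i=39 'b': node 4→1 (via fail)
i=40 'c': node 1→5 (via fail)
i=41 'c': node 5→5 (via fail)
i=42 'a': node 5→6
i=43 'b': node 6→7  → match P1@[41:43]
i=44 'c': node 7→5 (via fail)
i=45 'c': node 5→5 (via fail)
i=46 'a': node 5→6
i=47 'c': node 6→5 (via fail)
i=48 'c': node 5→5 (via fail)
i=49 'a': node 5→6
i=50 'b': node 6→7  → match P1@[48:50]
i=51 'a': node 7→2 (via fail)
i=52 'a': node 2→0 (via fail)
i=53 'c': node 0→5
i=54 'b': node 5→1 (via fail)
i=55 'a': node 1→2
i=56 'b': node 2→3

Result: [[2,1],[9,0],[14,0],[17,1],[21,0],[28,0],[38,0],[43,1],[50,1]]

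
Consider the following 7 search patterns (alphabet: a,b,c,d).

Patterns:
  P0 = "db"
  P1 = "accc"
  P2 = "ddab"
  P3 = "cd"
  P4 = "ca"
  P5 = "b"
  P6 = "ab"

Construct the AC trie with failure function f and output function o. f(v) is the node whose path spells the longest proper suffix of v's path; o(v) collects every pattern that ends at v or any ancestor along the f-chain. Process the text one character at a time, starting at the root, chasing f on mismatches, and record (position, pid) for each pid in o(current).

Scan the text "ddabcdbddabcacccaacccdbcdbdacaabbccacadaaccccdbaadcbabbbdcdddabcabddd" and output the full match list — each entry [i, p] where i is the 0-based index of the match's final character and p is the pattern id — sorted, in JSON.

Build:
Trie (insert patterns):
  n0 'ε': a→3 b→13 c→10 d→1
  n1 'd': b→2 d→7
  n2 'db': ·  ←P0
  n3 'a': b→14 c→4
  n4 'ac': c→5
  n5 'acc': c→6
  n6 'accc': ·  ←P1
  n7 'dd': a→8
  n8 'dda': b→9
  n9 'ddab': ·  ←P2
  n10 'c': a→12 d→11
  n11 'cd': ·  ←P3
  n12 'ca': ·  ←P4
  n13 'b': ·  ←P5
  n14 'ab': ·  ←P6

BFS fail/out derivation:
  n1('d'): parent n0 fail=0; on 'd' 0 → fail=0;  out ∅∪∅=∅
  n3('a'): parent n0 fail=0; on 'a' 0 → fail=0;  out ∅∪∅=∅
  n10('c'): parent n0 fail=0; on 'c' 0 → fail=0;  out ∅∪∅=∅
  n13('b'): parent n0 fail=0; on 'b' 0 → fail=0;  out {5}∪∅={5}
  n2('db'): parent n1 fail=0; on 'b' 0 → fail=13;  out {0}∪{5}={0,5}
  n4('ac'): parent n3 fail=0; on 'c' 0 → fail=10;  out ∅∪∅=∅
  n7('dd'): parent n1 fail=0; on 'd' 0 → fail=1;  out ∅∪∅=∅
  n11('cd'): parent n10 fail=0; on 'd' 0 → fail=1;  out {3}∪∅={3}
  n12('ca'): parent n10 fail=0; on 'a' 0 → fail=3;  out {4}∪∅={4}
  n14('ab'): parent n3 fail=0; on 'b' 0 → fail=13;  out {6}∪{5}={5,6}
  n5('acc'): parent n4 fail=10; on 'c' 10→0 → fail=10;  out ∅∪∅=∅
  n8('dda'): parent n7 fail=1; on 'a' 1→0 → fail=3;  out ∅∪∅=∅
  n6('accc'): parent n5 fail=10; on 'c' 10→0 → fail=10;  out {1}∪∅={1}
  n9('ddab'): parent n8 fail=3; on 'b' 3 → fail=14;  out {2}∪{5,6}={2,5,6}

Run:
i=0 'd': node 0→1
i=1 'd': node 1→7
i=2 'a': node 7→8
i=3 'b': node 8→9  ** P2@[0:3],P5@[3:3],P6@[2:3]
i=4 'c': node 9→10 (fail-walked)
i=5 'd': node 10→11  ** P3@[4:5]
i=6 'b': node 11→2 (fail-walked)  ** P0@[5:6],P5@[6:6]
i=7 'd': node 2→1 (fail-walked)
i=8 'd': node 1→7
i=9 'a': node 7→8
i=10 'b': node 8→9  ** P2@[7:10],P5@[10:10],P6@[9:10]
i=11 'c': node 9→10 (fail-walked)
i=12 'a': node 10→12  ** P4@[11:12]
i=13 'c': node 12→4 (fail-walked)
i=14 'c': node 4→5
i=15 'c': node 5→6  ** P1@[12:15]
i=16 'a': node 6→12 (fail-walked)  ** P4@[15:16]
i=17 'a': node 12→3 (fail-walked)
i=18 'c': node 3→4
i=19 'c': node 4→5
i=20 'c': node 5→6  ** P1@[17:20]
i=21 'd': node 6→11 (fail-walked)  ** P3@[20:21]
i=22 'b': node 11→2 (fail-walked)  ** P0@[21:22],P5@[22:22]
i=23 'c': node 2→10 (fail-walked)
i=24 'd': node 10→11  ** P3@[23:24]
i=25 'b': node 11→2 (fail-walked)  ** P0@[24:25],P5@[25:25]
i=26 'd': node 2→1 (fail-walked)
i=27 'a': node 1→3 (fail-walked)
i=28 'c': node 3→4
i=29 'a': node 4→12 (fail-walked)  ** P4@[28:29]
i=30 'a': node 12→3 (fail-walked)
i=31 'b': node 3→14  ** P5@[31:31],P6@[30:31]
i=32 'b': node 14→13 (fail-walked)  ** P5@[32:32]
i=33 'c': node 13→10 (fail-walked)
i=34 'c': node 10→10 (fail-walked)
i=35 'a': node 10→12  ** P4@[34:35]
i=36 'c': node 12→4 (fail-walked)
i=37 'a': node 4→12 (fail-walked)  ** P4@[36:37]
i=38 'd': node 12→1 (fail-walked)
i=39 'a': node 1→3 (fail-walked)
i=40 'a': node 3→3 (fail-walked)
i=41 'c': node 3→4
i=42 'c': node 4→5
i=43 'c': node 5→6  ** P1@[40:43]
i=44 'c': node 6→10 (fail-walked)
i=45 'd': node 10→11  ** P3@[44:45]
i=46 'b': node 11→2 (fail-walked)  ** P0@[45:46],P5@[46:46]
i=47 'a': node 2→3 (fail-walked)
i=48 'a': node 3→3 (fail-walked)
i=49 'd': node 3→1 (fail-walked)
i=50 'c': node 1→10 (fail-walked)
i=51 'b': node 10→13 (fail-walked)  ** P5@[51:51]
i=52 'a': node 13→3 (fail-walked)
i=53 'b': node 3→14  ** P5@[53:53],P6@[52:53]
i=54 'b': node 14→13 (fail-walked)  ** P5@[54:54]
i=55 'b': node 13→13 (fail-walked)  ** P5@[55:55]
i=56 'd': node 13→1 (fail-walked)
i=57 'c': node 1→10 (fail-walked)
i=58 'd': node 10→11  ** P3@[57:58]
i=59 'd': node 11→7 (fail-walked)
i=60 'd': node 7→7 (fail-walked)
i=61 'a': node 7→8
i=62 'b': node 8→9  ** P2@[59:62],P5@[62:62],P6@[61:62]
i=63 'c': node 9→10 (fail-walked)
i=64 'a': node 10→12  ** P4@[63:64]
i=65 'b': node 12→14 (fail-walked)  ** P5@[65:65],P6@[64:65]
i=66 'd': node 14→1 (fail-walked)
i=67 'd': node 1→7
i=68 'd': node 7→7 (fail-walked)

Result: [[3,2],[3,5],[3,6],[5,3],[6,0],[6,5],[10,2],[10,5],[10,6],[12,4],[15,1],[16,4],[20,1],[21,3],[22,0],[22,5],[24,3],[25,0],[25,5],[29,4],[31,5],[31,6],[32,5],[35,4],[37,4],[43,1],[45,3],[46,0],[46,5],[51,5],[53,5],[53,6],[54,5],[55,5],[58,3],[62,2],[62,5],[62,6],[64,4],[65,5],[65,6]]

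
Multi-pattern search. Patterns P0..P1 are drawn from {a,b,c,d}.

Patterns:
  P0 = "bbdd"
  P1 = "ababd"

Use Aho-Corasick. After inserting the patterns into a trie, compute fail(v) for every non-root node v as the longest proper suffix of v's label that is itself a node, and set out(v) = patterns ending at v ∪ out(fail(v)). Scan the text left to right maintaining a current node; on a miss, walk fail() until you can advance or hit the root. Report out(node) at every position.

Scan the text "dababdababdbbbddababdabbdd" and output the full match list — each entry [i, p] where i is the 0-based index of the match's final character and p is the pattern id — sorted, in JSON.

Construct AC machine:
Trie (insert patterns):
  0='ε' goto a→5 b→1
  1='b' goto b→2
  2='bb' goto d→3
  3='bbd' goto d→4
  4='bbdd' goto ·  [P0 ends]
  5='a' goto b→6
  6='ab' goto a→7
  7='aba' goto b→8
  8='abab' goto d→9
  9='ababd' goto ·  [P1 ends]

BFS fail/out derivation:
  fail(1) 'b': from fail(0)=0 chase 'b': 0 ⇒ 0;  out=∅∪out(0)=∅
  fail(5) 'a': from fail(0)=0 chase 'a': 0 ⇒ 0;  out=∅∪out(0)=∅
  fail(2) 'bb': from fail(1)=0 chase 'b': 0 ⇒ 1;  out=∅∪out(1)=∅
  fail(6) 'ab': from fail(5)=0 chase 'b': 0 ⇒ 1;  out=∅∪out(1)=∅
  fail(3) 'bbd': from fail(2)=1 chase 'd': 1→0 ⇒ 0;  out=∅∪out(0)=∅
  fail(7) 'aba': from fail(6)=1 chase 'a': 1→0 ⇒ 5;  out=∅∪out(5)=∅
  fail(4) 'bbdd': from fail(3)=0 chase 'd': 0 ⇒ 0;  out={0}∪out(0)={0}
  fail(8) 'abab': from fail(7)=5 chase 'b': 5 ⇒ 6;  out=∅∪out(6)=∅
  fail(9) 'ababd': from fail(8)=6 chase 'd': 6→1→0 ⇒ 0;  out={1}∪out(0)={1}

Scan:
i=0 'd': node 0→0
i=1 'a': node 0→5
i=2 'b': node 5→6
i=3 'a': node 6→7
i=4 'b': node 7→8
i=5 'd': node 8→9  ** P1@[1:5]
i=6 'a': node 9→5 (via fail)
i=7 'b': node 5→6
i=8 'a': node 6→7
i=9 'b': node 7→8
i=10 'd': node 8→9  ** P1@[6:10]
i=11 'b': node 9→1 (via fail)
i=12 'b': node 1→2
i=13 'b': node 2→2 (via fail)
i=14 'd': node 2→3
i=15 'd': node 3→4  ** P0@[12:15]
i=16 'a': node 4→5 (via fail)
i=17 'b': node 5→6
i=18 'a': node 6→7
i=19 'b': node 7→8
i=20 'd': node 8→9  ** P1@[16:20]
i=21 'a': node 9→5 (via fail)
i=22 'b': node 5→6
i=23 'b': node 6→2 (via fail)
i=24 'd': node 2→3
i=25 'd': node 3→4  ** P0@[22:25]

All matches (sorted): [[5,1],[10,1],[15,0],[20,1],[25,0]]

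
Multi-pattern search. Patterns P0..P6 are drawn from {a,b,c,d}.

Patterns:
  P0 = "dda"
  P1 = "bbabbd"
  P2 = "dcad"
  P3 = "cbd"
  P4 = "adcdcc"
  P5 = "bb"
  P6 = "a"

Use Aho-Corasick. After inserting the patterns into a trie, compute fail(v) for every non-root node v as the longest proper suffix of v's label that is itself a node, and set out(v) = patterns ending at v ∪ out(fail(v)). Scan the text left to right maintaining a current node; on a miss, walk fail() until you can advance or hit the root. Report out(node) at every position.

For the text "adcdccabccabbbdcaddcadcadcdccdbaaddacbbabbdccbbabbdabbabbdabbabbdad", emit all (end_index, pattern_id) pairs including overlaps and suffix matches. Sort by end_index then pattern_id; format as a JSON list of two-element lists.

Build:
Trie (insert patterns):
  0='ε' goto a→16 b→4 c→13 d→1
  1='d' goto c→10 d→2
  2='dd' goto a→3
  3='dda' goto ·  [P0 ends]
  4='b' goto b→5
  5='bb' goto a→6  [P5 ends]
  6='bba' goto b→7
  7='bbab' goto b→8
  8='bbabb' goto d→9
  9='bbabbd' goto ·  [P1 ends]
  10='dc' goto a→11
  11='dca' goto d→12
  12='dcad' goto ·  [P2 ends]
  13='c' goto b→14
  14='cb' goto d→15
  15='cbd' goto ·  [P3 ends]
  16='a' goto d→17  [P6 ends]
  17='ad' goto c→18
  18='adc' goto d→19
  19='adcd' goto c→20
  20='adcdc' goto c→21
  21='adcdcc' goto ·  [P4 ends]

BFS fail/out derivation:
  fail(1) 'd': from fail(0)=0 chase 'd': 0 ⇒ 0;  out=∅∪out(0)=∅
  fail(4) 'b': from fail(0)=0 chase 'b': 0 ⇒ 0;  out=∅∪out(0)=∅
  fail(13) 'c': from fail(0)=0 chase 'c': 0 ⇒ 0;  out=∅∪out(0)=∅
  fail(16) 'a': from fail(0)=0 chase 'a': 0 ⇒ 0;  out={6}∪out(0)={6}
  fail(2) 'dd': from fail(1)=0 chase 'd': 0 ⇒ 1;  out=∅∪out(1)=∅
  fail(5) 'bb': from fail(4)=0 chase 'b': 0 ⇒ 4;  out={5}∪out(4)={5}
  fail(10) 'dc': from fail(1)=0 chase 'c': 0 ⇒ 13;  out=∅∪out(13)=∅
  fail(14) 'cb': from fail(13)=0 chase 'b': 0 ⇒ 4;  out=∅∪out(4)=∅
  fail(17) 'ad': from fail(16)=0 chase 'd': 0 ⇒ 1;  out=∅∪out(1)=∅
  fail(3) 'dda': from fail(2)=1 chase 'a': 1→0 ⇒ 16;  out={0}∪out(16)={0,6}
  fail(6) 'bba': from fail(5)=4 chase 'a': 4→0 ⇒ 16;  out=∅∪out(16)={6}
  fail(11) 'dca': from fail(10)=13 chase 'a': 13→0 ⇒ 16;  out=∅∪out(16)={6}
  fail(15) 'cbd': from fail(14)=4 chase 'd': 4→0 ⇒ 1;  out={3}∪out(1)={3}
  fail(18) 'adc': from fail(17)=1 chase 'c': 1 ⇒ 10;  out=∅∪out(10)=∅
  fail(7) 'bbab': from fail(6)=16 chase 'b': 16→0 ⇒ 4;  out=∅∪out(4)=∅
  fail(12) 'dcad': from fail(11)=16 chase 'd': 16 ⇒ 17;  out={2}∪out(17)={2}
  fail(19) 'adcd': from fail(18)=10 chase 'd': 10→13→0 ⇒ 1;  out=∅∪out(1)=∅
  fail(8) 'bbabb': from fail(7)=4 chase 'b': 4 ⇒ 5;  out=∅∪out(5)={5}
  fail(20) 'adcdc': from fail(19)=1 chase 'c': 1 ⇒ 10;  out=∅∪out(10)=∅
  fail(9) 'bbabbd': from fail(8)=5 chase 'd': 5→4→0 ⇒ 1;  out={1}∪out(1)={1}
  fail(21) 'adcdcc': from fail(20)=10 chase 'c': 10→13→0 ⇒ 13;  out={4}∪out(13)={4}

Run:
[0] read 'a'  n0⇒n16  emit P6@[0:0]
[1] read 'd'  n16⇒n17
[2] read 'c'  n17⇒n18
[3] read 'd'  n18⇒n19
[4] read 'c'  n19⇒n20
[5] read 'c'  n20⇒n21  emit P4@[0:5]
[6] read 'a'  n21⇒n16 (fail-walked)  emit P6@[6:6]
[7] read 'b'  n16⇒n4 (fail-walked)
[8] read 'c'  n4⇒n13 (fail-walked)
[9] read 'c'  n13⇒n13 (fail-walked)
[10] read 'a'  n13⇒n16 (fail-walked)  emit P6@[10:10]
[11] read 'b'  n16⇒n4 (fail-walked)
[12] read 'b'  n4⇒n5  emit P5@[11:12]
[13] read 'b'  n5⇒n5 (fail-walked)  emit P5@[12:13]
[14] read 'd'  n5⇒n1 (fail-walked)
[15] read 'c'  n1⇒n10
[16] read 'a'  n10⇒n11  emit P6@[16:16]
[17] read 'd'  n11⇒n12  emit P2@[14:17]
[18] read 'd'  n12⇒n2 (fail-walked)
[19] read 'c'  n2⇒n10 (fail-walked)
[20] read 'a'  n10⇒n11  emit P6@[20:20]
[21] read 'd'  n11⇒n12  emit P2@[18:21]
[22] read 'c'  n12⇒n18 (fail-walked)
[23] read 'a'  n18⇒n11 (fail-walked)  emit P6@[23:23]
[24] read 'd'  n11⇒n12  emit P2@[21:24]
[25] read 'c'  n12⇒n18 (fail-walked)
[26] read 'd'  n18⇒n19
[27] read 'c'  n19⇒n20
[28] read 'c'  n20⇒n21  emit P4@[23:28]
[29] read 'd'  n21⇒n1 (fail-walked)
[30] read 'b'  n1⇒n4 (fail-walked)
[31] read 'a'  n4⇒n16 (fail-walked)  emit P6@[31:31]
[32] read 'a'  n16⇒n16 (fail-walked)  emit P6@[32:32]
[33] read 'd'  n16⇒n17
[34] read 'd'  n17⇒n2 (fail-walked)
[35] read 'a'  n2⇒n3  emit P0@[33:35],P6@[35:35]
[36] read 'c'  n3⇒n13 (fail-walked)
[37] read 'b'  n13⇒n14
[38] read 'b'  n14⇒n5 (fail-walked)  emit P5@[37:38]
[39] read 'a'  n5⇒n6  emit P6@[39:39]
[40] read 'b'  n6⇒n7
[41] read 'b'  n7⇒n8  emit P5@[40:41]
[42] read 'd'  n8⇒n9  emit P1@[37:42]
[43] read 'c'  n9⇒n10 (fail-walked)
[44] read 'c'  n10⇒n13 (fail-walked)
[45] read 'b'  n13⇒n14
[46] read 'b'  n14⇒n5 (fail-walked)  emit P5@[45:46]
[47] read 'a'  n5⇒n6  emit P6@[47:47]
[48] read 'b'  n6⇒n7
[49] read 'b'  n7⇒n8  emit P5@[48:49]
[50] read 'd'  n8⇒n9  emit P1@[45:50]
[51] read 'a'  n9⇒n16 (fail-walked)  emit P6@[51:51]
[52] read 'b'  n16⇒n4 (fail-walked)
[53] read 'b'  n4⇒n5  emit P5@[52:53]
[54] read 'a'  n5⇒n6  emit P6@[54:54]
[55] read 'b'  n6⇒n7
[56] read 'b'  n7⇒n8  emit P5@[55:56]
[57] read 'd'  n8⇒n9  emit P1@[52:57]
[58] read 'a'  n9⇒n16 (fail-walked)  emit P6@[58:58]
[59] read 'b'  n16⇒n4 (fail-walked)
[60] read 'b'  n4⇒n5  emit P5@[59:60]
[61] read 'a'  n5⇒n6  emit P6@[61:61]
[62] read 'b'  n6⇒n7
[63] read 'b'  n7⇒n8  emit P5@[62:63]
[64] read 'd'  n8⇒n9  emit P1@[59:64]
[65] read 'a'  n9⇒n16 (fail-walked)  emit P6@[65:65]
[66] read 'd'  n16⇒n17

Matches: [[0,6],[5,4],[6,6],[10,6],[12,5],[13,5],[16,6],[17,2],[20,6],[21,2],[23,6],[24,2],[28,4],[31,6],[32,6],[35,0],[35,6],[38,5],[39,6],[41,5],[42,1],[46,5],[47,6],[49,5],[50,1],[51,6],[53,5],[54,6],[56,5],[57,1],[58,6],[60,5],[61,6],[63,5],[64,1],[65,6]]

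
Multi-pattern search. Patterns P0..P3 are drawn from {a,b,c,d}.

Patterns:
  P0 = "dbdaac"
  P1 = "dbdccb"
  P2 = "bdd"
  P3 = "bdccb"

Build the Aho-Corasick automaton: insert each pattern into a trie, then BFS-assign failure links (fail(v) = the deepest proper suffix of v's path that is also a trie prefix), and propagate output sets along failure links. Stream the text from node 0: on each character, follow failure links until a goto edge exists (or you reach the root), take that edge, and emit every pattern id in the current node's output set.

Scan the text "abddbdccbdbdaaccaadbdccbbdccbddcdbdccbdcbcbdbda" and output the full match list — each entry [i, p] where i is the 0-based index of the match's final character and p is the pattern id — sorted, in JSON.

Build:
Trie (insert patterns):
  0='ε' goto b→10 d→1
  1='d' goto b→2
  2='db' goto d→3
  3='dbd' goto a→4 c→7
  4='dbda' goto a→5
  5='dbdaa' goto c→6
  6='dbdaac' goto ·  [P0 ends]
  7='dbdc' goto c→8
  8='dbdcc' goto b→9
  9='dbdccb' goto ·  [P1 ends]
  10='b' goto d→11
  11='bd' goto c→13 d→12
  12='bdd' goto ·  [P2 ends]
  13='bdc' goto c→14
  14='bdcc' goto b→15
  15='bdccb' goto ·  [P3 ends]

BFS fail/out derivation:
  fail(1) 'd': from fail(0)=0 chase 'd': 0 ⇒ 0;  out=∅∪out(0)=∅
  fail(10) 'b': from fail(0)=0 chase 'b': 0 ⇒ 0;  out=∅∪out(0)=∅
  fail(2) 'db': from fail(1)=0 chase 'b': 0 ⇒ 10;  out=∅∪out(10)=∅
  fail(11) 'bd': from fail(10)=0 chase 'd': 0 ⇒ 1;  out=∅∪out(1)=∅
  fail(3) 'dbd': from fail(2)=10 chase 'd': 10 ⇒ 11;  out=∅∪out(11)=∅
  fail(12) 'bdd': from fail(11)=1 chase 'd': 1→0 ⇒ 1;  out={2}∪out(1)={2}
  fail(13) 'bdc': from fail(11)=1 chase 'c': 1→0 ⇒ 0;  out=∅∪out(0)=∅
  fail(4) 'dbda': from fail(3)=11 chase 'a': 11→1→0 ⇒ 0;  out=∅∪out(0)=∅
  fail(7) 'dbdc': from fail(3)=11 chase 'c': 11 ⇒ 13;  out=∅∪out(13)=∅
  fail(14) 'bdcc': from fail(13)=0 chase 'c': 0 ⇒ 0;  out=∅∪out(0)=∅
  fail(5) 'dbdaa': from fail(4)=0 chase 'a': 0 ⇒ 0;  out=∅∪out(0)=∅
  fail(8) 'dbdcc': from fail(7)=13 chase 'c': 13 ⇒ 14;  out=∅∪out(14)=∅
  fail(15) 'bdccb': from fail(14)=0 chase 'b': 0 ⇒ 10;  out={3}∪out(10)={3}
  fail(6) 'dbdaac': from fail(5)=0 chase 'c': 0 ⇒ 0;  out={0}∪out(0)={0}
  fail(9) 'dbdccb': from fail(8)=14 chase 'b': 14 ⇒ 15;  out={1}∪out(15)={1,3}

Run:
pos 0 'a': at 0
pos 1 'b': at 10
pos 2 'd': at 11
pos 3 'd': at 12  ** P2@[1:3]
pos 4 'b': at 2 ·f
pos 5 'd': at 3
pos 6 'c': at 7
pos 7 'c': at 8
pos 8 'b': at 9  ** P1@[3:8],P3@[4:8]
pos 9 'd': at 11 ·f
pos 10 'b': at 2 ·f
pos 11 'd': at 3
pos 12 'a': at 4
pos 13 'a': at 5
pos 14 'c': at 6  ** P0@[9:14]
pos 15 'c': at 0 ·f
pos 16 'a': at 0
pos 17 'a': at 0
pos 18 'd': at 1
pos 19 'b': at 2
pos 20 'd': at 3
pos 21 'c': at 7
pos 22 'c': at 8
pos 23 'b': at 9  ** P1@[18:23],P3@[19:23]
pos 24 'b': at 10 ·f
pos 25 'd': at 11
pos 26 'c': at 13
pos 27 'c': at 14
pos 28 'b': at 15  ** P3@[24:28]
pos 29 'd': at 11 ·f
pos 30 'd': at 12  ** P2@[28:30]
pos 31 'c': at 0 ·f
pos 32 'd': at 1
pos 33 'b': at 2
pos 34 'd': at 3
pos 35 'c': at 7
pos 36 'c': at 8
pos 37 'b': at 9  ** P1@[32:37],P3@[33:37]
pos 38 'd': at 11 ·f
pos 39 'c': at 13
pos 40 'b': at 10 ·f
pos 41 'c': at 0 ·f
pos 42 'b': at 10
pos 43 'd': at 11
pos 44 'b': at 2 ·f
pos 45 'd': at 3
pos 46 'a': at 4

Result: [[3,2],[8,1],[8,3],[14,0],[23,1],[23,3],[28,3],[30,2],[37,1],[37,3]]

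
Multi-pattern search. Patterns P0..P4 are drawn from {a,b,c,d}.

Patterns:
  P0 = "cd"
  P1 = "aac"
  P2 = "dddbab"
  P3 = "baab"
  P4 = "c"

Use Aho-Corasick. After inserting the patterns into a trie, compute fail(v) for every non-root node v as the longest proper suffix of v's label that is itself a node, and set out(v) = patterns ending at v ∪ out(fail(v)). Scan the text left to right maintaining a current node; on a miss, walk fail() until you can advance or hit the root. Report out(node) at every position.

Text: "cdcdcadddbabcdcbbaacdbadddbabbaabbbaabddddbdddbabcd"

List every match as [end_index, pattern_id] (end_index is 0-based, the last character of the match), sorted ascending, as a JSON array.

Construct AC machine:
Trie (insert patterns):
  n0 'ε': a→3 b→12 c→1 d→6
  n1 'c': d→2  ←P4
  n2 'cd': ·  ←P0
  n3 'a': a→4
  n4 'aa': c→5
  n5 'aac': ·  ←P1
  n6 'd': d→7
  n7 'dd': d→8
  n8 'ddd': b→9
  n9 'dddb': a→10
  n10 'dddba': b→11
  n11 'dddbab': ·  ←P2
  n12 'b': a→13
  n13 'ba': a→14
  n14 'baa': b→15
  n15 'baab': ·  ←P3

Failure links (BFS by depth):
  n1('c'): parent n0 fail=0; on 'c' 0 → fail=0;  out {4}∪∅={4}
  n3('a'): parent n0 fail=0; on 'a' 0 → fail=0;  out ∅∪∅=∅
  n6('d'): parent n0 fail=0; on 'd' 0 → fail=0;  out ∅∪∅=∅
  n12('b'): parent n0 fail=0; on 'b' 0 → fail=0;  out ∅∪∅=∅
  n2('cd'): parent n1 fail=0; on 'd' 0 → fail=6;  out {0}∪∅={0}
  n4('aa'): parent n3 fail=0; on 'a' 0 → fail=3;  out ∅∪∅=∅
  n7('dd'): parent n6 fail=0; on 'd' 0 → fail=6;  out ∅∪∅=∅
  n13('ba'): parent n12 fail=0; on 'a' 0 → fail=3;  out ∅∪∅=∅
  n5('aac'): parent n4 fail=3; on 'c' 3→0 → fail=1;  out {1}∪{4}={1,4}
  n8('ddd'): parent n7 fail=6; on 'd' 6 → fail=7;  out ∅∪∅=∅
  n14('baa'): parent n13 fail=3; on 'a' 3 → fail=4;  out ∅∪∅=∅
  n9('dddb'): parent n8 fail=7; on 'b' 7→6→0 → fail=12;  out ∅∪∅=∅
  n15('baab'): parent n14 fail=4; on 'b' 4→3→0 → fail=12;  out {3}∪∅={3}
  n10('dddba'): parent n9 fail=12; on 'a' 12 → fail=13;  out ∅∪∅=∅
  n11('dddbab'): parent n10 fail=13; on 'b' 13→3→0 → fail=12;  out {2}∪∅={2}

Scan:
[0] read 'c'  n0⇒n1  ** P4@[0:0]
[1] read 'd'  n1⇒n2  ** P0@[0:1]
[2] read 'c'  n2⇒n1 ·f  ** P4@[2:2]
[3] read 'd'  n1⇒n2  ** P0@[2:3]
[4] read 'c'  n2⇒n1 ·f  ** P4@[4:4]
[5] read 'a'  n1⇒n3 ·f
[6] read 'd'  n3⇒n6 ·f
[7] read 'd'  n6⇒n7
[8] read 'd'  n7⇒n8
[9] read 'b'  n8⇒n9
[10] read 'a'  n9⇒n10
[11] read 'b'  n10⇒n11  ** P2@[6:11]
[12] read 'c'  n11⇒n1 ·f  ** P4@[12:12]
[13] read 'd'  n1⇒n2  ** P0@[12:13]
[14] read 'c'  n2⇒n1 ·f  ** P4@[14:14]
[15] read 'b'  n1⇒n12 ·f
[16] read 'b'  n12⇒n12 ·f
[17] read 'a'  n12⇒n13
[18] read 'a'  n13⇒n14
[19] read 'c'  n14⇒n5 ·f  ** P1@[17:19],P4@[19:19]
[20] read 'd'  n5⇒n2 ·f  ** P0@[19:20]
[21] read 'b'  n2⇒n12 ·f
[22] read 'a'  n12⇒n13
[23] read 'd'  n13⇒n6 ·f
[24] read 'd'  n6⇒n7
[25] read 'd'  n7⇒n8
[26] read 'b'  n8⇒n9
[27] read 'a'  n9⇒n10
[28] read 'b'  n10⇒n11  ** P2@[23:28]
[29] read 'b'  n11⇒n12 ·f
[30] read 'a'  n12⇒n13
[31] read 'a'  n13⇒n14
[32] read 'b'  n14⇒n15  ** P3@[29:32]
[33] read 'b'  n15⇒n12 ·f
[34] read 'b'  n12⇒n12 ·f
[35] read 'a'  n12⇒n13
[36] read 'a'  n13⇒n14
[37] read 'b'  n14⇒n15  ** P3@[34:37]
[38] read 'd'  n15⇒n6 ·f
[39] read 'd'  n6⇒n7
[40] read 'd'  n7⇒n8
[41] read 'd'  n8⇒n8 ·f
[42] read 'b'  n8⇒n9
[43] read 'd'  n9⇒n6 ·f
[44] read 'd'  n6⇒n7
[45] read 'd'  n7⇒n8
[46] read 'b'  n8⇒n9
[47] read 'a'  n9⇒n10
[48] read 'b'  n10⇒n11  ** P2@[43:48]
[49] read 'c'  n11⇒n1 ·f  ** P4@[49:49]
[50] read 'd'  n1⇒n2  ** P0@[49:50]

All matches (sorted): [[0,4],[1,0],[2,4],[3,0],[4,4],[11,2],[12,4],[13,0],[14,4],[19,1],[19,4],[20,0],[28,2],[32,3],[37,3],[48,2],[49,4],[50,0]]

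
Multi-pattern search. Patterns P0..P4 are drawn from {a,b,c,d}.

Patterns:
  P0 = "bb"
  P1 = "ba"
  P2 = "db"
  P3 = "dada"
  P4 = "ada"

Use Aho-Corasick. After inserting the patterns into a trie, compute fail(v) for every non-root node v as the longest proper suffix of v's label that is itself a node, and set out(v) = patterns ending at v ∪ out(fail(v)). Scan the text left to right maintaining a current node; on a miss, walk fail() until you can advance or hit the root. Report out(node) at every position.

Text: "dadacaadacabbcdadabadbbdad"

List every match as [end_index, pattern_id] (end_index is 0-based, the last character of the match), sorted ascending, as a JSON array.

Build:
Trie (insert patterns):
  0='ε' goto a→9 b→1 d→4
  1='b' goto a→3 b→2
  2='bb' goto ·  ←P0
  3='ba' goto ·  ←P1
  4='d' goto a→6 b→5
  5='db' goto ·  ←P2
  6='da' goto d→7
  7='dad' goto a→8
  8='dada' goto ·  ←P3
  9='a' goto d→10
  10='ad' goto a→11
  11='ada' goto ·  ←P4

BFS fail/out derivation:
  fail(1) 'b': from fail(0)=0 chase 'b': 0 ⇒ 0;  out=∅∪out(0)=∅
  fail(4) 'd': from fail(0)=0 chase 'd': 0 ⇒ 0;  out=∅∪out(0)=∅
  fail(9) 'a': from fail(0)=0 chase 'a': 0 ⇒ 0;  out=∅∪out(0)=∅
  fail(2) 'bb': from fail(1)=0 chase 'b': 0 ⇒ 1;  out={0}∪out(1)={0}
  fail(3) 'ba': from fail(1)=0 chase 'a': 0 ⇒ 9;  out={1}∪out(9)={1}
  fail(5) 'db': from fail(4)=0 chase 'b': 0 ⇒ 1;  out={2}∪out(1)={2}
  fail(6) 'da': from fail(4)=0 chase 'a': 0 ⇒ 9;  out=∅∪out(9)=∅
  fail(10) 'ad': from fail(9)=0 chase 'd': 0 ⇒ 4;  out=∅∪out(4)=∅
  fail(7) 'dad': from fail(6)=9 chase 'd': 9 ⇒ 10;  out=∅∪out(10)=∅
  fail(11) 'ada': from fail(10)=4 chase 'a': 4 ⇒ 6;  out={4}∪out(6)={4}
  fail(8) 'dada': from fail(7)=10 chase 'a': 10 ⇒ 11;  out={3}∪out(11)={3,4}

Scan:
i=0 'd': node 0→4
i=1 'a': node 4→6
i=2 'd': node 6→7
i=3 'a': node 7→8  ** P3@[0:3],P4@[1:3]
i=4 'c': node 8→0 (fail-walked)
i=5 'a': node 0→9
i=6 'a': node 9→9 (fail-walked)
i=7 'd': node 9→10
i=8 'a': node 10→11  ** P4@[6:8]
i=9 'c': node 11→0 (fail-walked)
i=10 'a': node 0→9
i=11 'b': node 9→1 (fail-walked)
i=12 'b': node 1→2  ** P0@[11:12]
i=13 'c': node 2→0 (fail-walked)
i=14 'd': node 0→4
i=15 'a': node 4→6
i=16 'd': node 6→7
i=17 'a': node 7→8  ** P3@[14:17],P4@[15:17]
i=18 'b': node 8→1 (fail-walked)
i=19 'a': node 1→3  ** P1@[18:19]
i=20 'd': node 3→10 (fail-walked)
i=21 'b': node 10→5 (fail-walked)  ** P2@[20:21]
i=22 'b': node 5→2 (fail-walked)  ** P0@[21:22]
i=23 'd': node 2→4 (fail-walked)
i=24 'a': node 4→6
i=25 'd': node 6→7

Result: [[3,3],[3,4],[8,4],[12,0],[17,3],[17,4],[19,1],[21,2],[22,0]]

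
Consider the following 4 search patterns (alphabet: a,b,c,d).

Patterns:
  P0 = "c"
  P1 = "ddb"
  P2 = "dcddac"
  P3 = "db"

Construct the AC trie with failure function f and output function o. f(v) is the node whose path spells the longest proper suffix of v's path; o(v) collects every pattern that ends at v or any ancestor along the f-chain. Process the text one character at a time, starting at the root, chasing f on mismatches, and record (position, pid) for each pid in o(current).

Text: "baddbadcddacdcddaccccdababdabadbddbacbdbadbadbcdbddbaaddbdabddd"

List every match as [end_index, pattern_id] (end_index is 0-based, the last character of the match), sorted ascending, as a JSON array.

Build:
Trie (insert patterns):
  0='ε' goto c→1 d→2
  1='c' goto ·  [P0 ends]
  2='d' goto b→10 c→5 d→3
  3='dd' goto b→4
  4='ddb' goto ·  [P1 ends]
  5='dc' goto d→6
  6='dcd' goto d→7
  7='dcdd' goto a→8
  8='dcdda' goto c→9
  9='dcddac' goto ·  [P2 ends]
  10='db' goto ·  [P3 ends]

Failure links (BFS by depth):
  n1('c'): parent n0 fail=0; on 'c' 0 → fail=0;  out {0}∪∅={0}
  n2('d'): parent n0 fail=0; on 'd' 0 → fail=0;  out ∅∪∅=∅
  n3('dd'): parent n2 fail=0; on 'd' 0 → fail=2;  out ∅∪∅=∅
  n5('dc'): parent n2 fail=0; on 'c' 0 → fail=1;  out ∅∪{0}={0}
  n10('db'): parent n2 fail=0; on 'b' 0 → fail=0;  out {3}∪∅={3}
  n4('ddb'): parent n3 fail=2; on 'b' 2 → fail=10;  out {1}∪{3}={1,3}
  n6('dcd'): parent n5 fail=1; on 'd' 1→0 → fail=2;  out ∅∪∅=∅
  n7('dcdd'): parent n6 fail=2; on 'd' 2 → fail=3;  out ∅∪∅=∅
  n8('dcdda'): parent n7 fail=3; on 'a' 3→2→0 → fail=0;  out ∅∪∅=∅
  n9('dcddac'): parent n8 fail=0; on 'c' 0 → fail=1;  out {2}∪{0}={0,2}

Text stream:
i=0 'b': node 0→0
i=1 'a': node 0→0
i=2 'd': node 0→2
i=3 'd': node 2→3
i=4 'b': node 3→4  → match P1@[2:4],P3@[3:4]
i=5 'a': node 4→0 (via fail)
i=6 'd': node 0→2
i=7 'c': node 2→5  → match P0@[7:7]
i=8 'd': node 5→6
i=9 'd': node 6→7
i=10 'a': node 7→8
i=11 'c': node 8→9  → match P0@[11:11],P2@[6:11]
i=12 'd': node 9→2 (via fail)
i=13 'c': node 2→5  → match P0@[13:13]
i=14 'd': node 5→6
i=15 'd': node 6→7
i=16 'a': node 7→8
i=17 'c': node 8→9  → match P0@[17:17],P2@[12:17]
i=18 'c': node 9→1 (via fail)  → match P0@[18:18]
i=19 'c': node 1→1 (via fail)  → match P0@[19:19]
i=20 'c': node 1→1 (via fail)  → match P0@[20:20]
i=21 'd': node 1→2 (via fail)
i=22 'a': node 2→0 (via fail)
i=23 'b': node 0→0
i=24 'a': node 0→0
i=25 'b': node 0→0
i=26 'd': node 0→2
i=27 'a': node 2→0 (via fail)
i=28 'b': node 0→0
i=29 'a': node 0→0
i=30 'd': node 0→2
i=31 'b': node 2→10  → match P3@[30:31]
i=32 'd': node 10→2 (via fail)
i=33 'd': node 2→3
i=34 'b': node 3→4  → match P1@[32:34],P3@[33:34]
i=35 'a': node 4→0 (via fail)
i=36 'c': node 0→1  → match P0@[36:36]
i=37 'b': node 1→0 (via fail)
i=38 'd': node 0→2
i=39 'b': node 2→10  → match P3@[38:39]
i=40 'a': node 10→0 (via fail)
i=41 'd': node 0→2
i=42 'b': node 2→10  → match P3@[41:42]
i=43 'a': node 10→0 (via fail)
i=44 'd': node 0→2
i=45 'b': node 2→10  → match P3@[44:45]
i=46 'c': node 10→1 (via fail)  → match P0@[46:46]
i=47 'd': node 1→2 (via fail)
i=48 'b': node 2→10  → match P3@[47:48]
i=49 'd': node 10→2 (via fail)
i=50 'd': node 2→3
i=51 'b': node 3→4  → match P1@[49:51],P3@[50:51]
i=52 'a': node 4→0 (via fail)
i=53 'a': node 0→0
i=54 'd': node 0→2
i=55 'd': node 2→3
i=56 'b': node 3→4  → match P1@[54:56],P3@[55:56]
i=57 'd': node 4→2 (via fail)
i=58 'a': node 2→0 (via fail)
i=59 'b': node 0→0
i=60 'd': node 0→2
i=61 'd': node 2→3
i=62 'd': node 3→3 (via fail)

Result: [[4,1],[4,3],[7,0],[11,0],[11,2],[13,0],[17,0],[17,2],[18,0],[19,0],[20,0],[31,3],[34,1],[34,3],[36,0],[39,3],[42,3],[45,3],[46,0],[48,3],[51,1],[51,3],[56,1],[56,3]]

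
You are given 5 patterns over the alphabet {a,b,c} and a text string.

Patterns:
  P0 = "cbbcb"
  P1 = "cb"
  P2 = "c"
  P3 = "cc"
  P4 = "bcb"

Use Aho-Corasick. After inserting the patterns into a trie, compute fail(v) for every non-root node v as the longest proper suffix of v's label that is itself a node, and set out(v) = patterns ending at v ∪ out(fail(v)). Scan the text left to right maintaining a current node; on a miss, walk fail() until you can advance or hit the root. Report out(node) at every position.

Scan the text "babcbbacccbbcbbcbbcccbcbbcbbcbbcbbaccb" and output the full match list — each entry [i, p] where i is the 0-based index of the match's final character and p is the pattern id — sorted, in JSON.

Build:
Trie nodes:
  0='ε' goto b→7 c→1
  1='c' goto b→2 c→6  [P2 ends]
  2='cb' goto b→3  [P1 ends]
  3='cbb' goto c→4
  4='cbbc' goto b→5
  5='cbbcb' goto ·  [P0 ends]
  6='cc' goto ·  [P3 ends]
  7='b' goto c→8
  8='bc' goto b→9
  9='bcb' goto ·  [P4 ends]

Failure links (BFS by depth):
  fail(1) 'c': from fail(0)=0 chase 'c': 0 ⇒ 0;  out={2}∪out(0)={2}
  fail(7) 'b': from fail(0)=0 chase 'b': 0 ⇒ 0;  out=∅∪out(0)=∅
  fail(2) 'cb': from fail(1)=0 chase 'b': 0 ⇒ 7;  out={1}∪out(7)={1}
  fail(6) 'cc': from fail(1)=0 chase 'c': 0 ⇒ 1;  out={3}∪out(1)={2,3}
  fail(8) 'bc': from fail(7)=0 chase 'c': 0 ⇒ 1;  out=∅∪out(1)={2}
  fail(3) 'cbb': from fail(2)=7 chase 'b': 7→0 ⇒ 7;  out=∅∪out(7)=∅
  fail(9) 'bcb': from fail(8)=1 chase 'b': 1 ⇒ 2;  out={4}∪out(2)={1,4}
  fail(4) 'cbbc': from fail(3)=7 chase 'c': 7 ⇒ 8;  out=∅∪out(8)={2}
  fail(5) 'cbbcb': from fail(4)=8 chase 'b': 8 ⇒ 9;  out={0}∪out(9)={0,1,4}

Text stream:
[0] read 'b'  n0⇒n7
[1] read 'a'  n7⇒n0 ·f
[2] read 'b'  n0⇒n7
[3] read 'c'  n7⇒n8  emit P2@[3:3]
[4] read 'b'  n8⇒n9  emit P1@[3:4],P4@[2:4]
[5] read 'b'  n9⇒n3 ·f
[6] read 'a'  n3⇒n0 ·f
[7] read 'c'  n0⇒n1  emit P2@[7:7]
[8] read 'c'  n1⇒n6  emit P2@[8:8],P3@[7:8]
[9] read 'c'  n6⇒n6 ·f  emit P2@[9:9],P3@[8:9]
[10] read 'b'  n6⇒n2 ·f  emit P1@[9:10]
[11] read 'b'  n2⇒n3
[12] read 'c'  n3⇒n4  emit P2@[12:12]
[13] read 'b'  n4⇒n5  emit P0@[9:13],P1@[12:13],P4@[11:13]
[14] read 'b'  n5⇒n3 ·f
[15] read 'c'  n3⇒n4  emit P2@[15:15]
[16] read 'b'  n4⇒n5  emit P0@[12:16],P1@[15:16],P4@[14:16]
[17] read 'b'  n5⇒n3 ·f
[18] read 'c'  n3⇒n4  emit P2@[18:18]
[19] read 'c'  n4⇒n6 ·f  emit P2@[19:19],P3@[18:19]
[20] read 'c'  n6⇒n6 ·f  emit P2@[20:20],P3@[19:20]
[21] read 'b'  n6⇒n2 ·f  emit P1@[20:21]
[22] read 'c'  n2⇒n8 ·f  emit P2@[22:22]
[23] read 'b'  n8⇒n9  emit P1@[22:23],P4@[21:23]
[24] read 'b'  n9⇒n3 ·f
[25] read 'c'  n3⇒n4  emit P2@[25:25]
[26] read 'b'  n4⇒n5  emit P0@[22:26],P1@[25:26],P4@[24:26]
[27] read 'b'  n5⇒n3 ·f
[28] read 'c'  n3⇒n4  emit P2@[28:28]
[29] read 'b'  n4⇒n5  emit P0@[25:29],P1@[28:29],P4@[27:29]
[30] read 'b'  n5⇒n3 ·f
[31] read 'c'  n3⇒n4  emit P2@[31:31]
[32] read 'b'  n4⇒n5  emit P0@[28:32],P1@[31:32],P4@[30:32]
[33] read 'b'  n5⇒n3 ·f
[34] read 'a'  n3⇒n0 ·f
[35] read 'c'  n0⇒n1  emit P2@[35:35]
[36] read 'c'  n1⇒n6  emit P2@[36:36],P3@[35:36]
[37] read 'b'  n6⇒n2 ·f  emit P1@[36:37]

All matches (sorted): [[3,2],[4,1],[4,4],[7,2],[8,2],[8,3],[9,2],[9,3],[10,1],[12,2],[13,0],[13,1],[13,4],[15,2],[16,0],[16,1],[16,4],[18,2],[19,2],[19,3],[20,2],[20,3],[21,1],[22,2],[23,1],[23,4],[25,2],[26,0],[26,1],[26,4],[28,2],[29,0],[29,1],[29,4],[31,2],[32,0],[32,1],[32,4],[35,2],[36,2],[36,3],[37,1]]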